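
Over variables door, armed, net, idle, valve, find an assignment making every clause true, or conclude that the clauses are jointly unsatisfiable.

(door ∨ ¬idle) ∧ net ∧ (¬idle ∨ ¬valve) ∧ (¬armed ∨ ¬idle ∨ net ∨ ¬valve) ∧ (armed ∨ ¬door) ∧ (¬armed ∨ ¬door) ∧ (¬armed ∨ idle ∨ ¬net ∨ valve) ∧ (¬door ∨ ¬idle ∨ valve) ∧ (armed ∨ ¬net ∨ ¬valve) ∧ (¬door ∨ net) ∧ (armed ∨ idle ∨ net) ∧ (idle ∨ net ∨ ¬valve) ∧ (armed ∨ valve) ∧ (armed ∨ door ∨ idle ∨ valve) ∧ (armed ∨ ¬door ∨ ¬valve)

Unit clause (net) forces net = True.
Try door = True:
  (armed ∨ ¬door) forces armed = True.
  clause (¬armed ∨ ¬door) is falsified — backtrack.
So door = False.
  then (door ∨ ¬idle) forces idle = False.
Set armed = True.
  then (¬armed ∨ idle ∨ ¬net ∨ valve) forces valve = True.
All clauses satisfied.

door: False, armed: True, net: True, idle: False, valve: True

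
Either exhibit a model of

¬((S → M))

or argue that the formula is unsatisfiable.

S = True, M = False

  ¬((S → M)) = True
    S → M = False
The formula evaluates to True.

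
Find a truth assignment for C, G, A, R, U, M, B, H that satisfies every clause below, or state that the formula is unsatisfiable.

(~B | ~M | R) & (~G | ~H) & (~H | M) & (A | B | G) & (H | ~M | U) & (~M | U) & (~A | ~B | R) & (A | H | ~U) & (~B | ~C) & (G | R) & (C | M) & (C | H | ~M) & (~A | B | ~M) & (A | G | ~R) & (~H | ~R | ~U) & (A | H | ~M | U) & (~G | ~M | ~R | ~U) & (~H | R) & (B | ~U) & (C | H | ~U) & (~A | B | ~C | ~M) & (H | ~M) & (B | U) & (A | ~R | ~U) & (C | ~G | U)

Unsatisfiable

Case B = True:
  (~B | ~C) forces C = False.
  (C | M) forces M = True.
  (~B | ~M | R) forces R = True.
  (~M | U) forces U = True.
  (C | H | ~M) forces H = True.
  Clause (~H | ~R | ~U) is falsified — contradiction.
Case B = False:
  (B | ~U) forces U = False.
  Clause (B | U) is falsified — contradiction.
Both cases fail, so the formula is unsatisfiable.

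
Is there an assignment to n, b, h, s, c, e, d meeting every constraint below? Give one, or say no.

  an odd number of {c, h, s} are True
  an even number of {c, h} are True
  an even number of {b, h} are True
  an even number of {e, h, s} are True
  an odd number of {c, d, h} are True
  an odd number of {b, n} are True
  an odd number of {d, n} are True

n=F; b=T; h=T; s=T; c=T; e=F; d=T

{c, h, s}: 3 true → odd ✓
{c, h}: 2 true → even ✓
{b, h}: 2 true → even ✓
{e, h, s}: 2 true → even ✓
{c, d, h}: 3 true → odd ✓
{b, n}: 1 true → odd ✓
{d, n}: 1 true → odd ✓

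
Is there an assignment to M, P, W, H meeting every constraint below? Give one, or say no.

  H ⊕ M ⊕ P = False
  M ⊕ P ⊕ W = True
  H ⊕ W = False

Unsatisfiable — no assignment works.

Adding constraints 1, 2, 3 mod 2: every variable appears an even number of times on the left, so the left side is 0.
But the right sides sum to 1 (mod 2). 0 ≠ 1 — the system is inconsistent.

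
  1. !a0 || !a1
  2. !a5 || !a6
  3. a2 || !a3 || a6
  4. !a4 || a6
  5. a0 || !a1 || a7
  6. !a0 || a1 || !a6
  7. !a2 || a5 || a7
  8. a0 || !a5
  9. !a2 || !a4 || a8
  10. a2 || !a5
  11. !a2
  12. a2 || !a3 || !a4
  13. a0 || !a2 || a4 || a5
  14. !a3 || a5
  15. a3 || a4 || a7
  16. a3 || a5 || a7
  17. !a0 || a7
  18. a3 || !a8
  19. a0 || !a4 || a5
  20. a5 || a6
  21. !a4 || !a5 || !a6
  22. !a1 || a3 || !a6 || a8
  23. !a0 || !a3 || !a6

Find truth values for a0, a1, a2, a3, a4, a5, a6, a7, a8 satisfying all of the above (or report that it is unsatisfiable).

Unit clause (!a2) forces a2 = False.
In (a2 || !a5) only !a5 is left, so a5 = False.
In (!a3 || a5) only !a3 is left, so a3 = False.
In (a3 || a5 || a7) only a7 is left, so a7 = True.
In (a3 || !a8) only !a8 is left, so a8 = False.
In (a5 || a6) only a6 is left, so a6 = True.
In (!a1 || a3 || !a6 || a8) only !a1 is left, so a1 = False.
In (!a0 || a1 || !a6) only !a0 is left, so a0 = False.
In (a0 || !a4 || a5) only !a4 is left, so a4 = False.
All clauses satisfied.

a0 = False, a1 = False, a2 = False, a3 = False, a4 = False, a5 = False, a6 = True, a7 = True, a8 = False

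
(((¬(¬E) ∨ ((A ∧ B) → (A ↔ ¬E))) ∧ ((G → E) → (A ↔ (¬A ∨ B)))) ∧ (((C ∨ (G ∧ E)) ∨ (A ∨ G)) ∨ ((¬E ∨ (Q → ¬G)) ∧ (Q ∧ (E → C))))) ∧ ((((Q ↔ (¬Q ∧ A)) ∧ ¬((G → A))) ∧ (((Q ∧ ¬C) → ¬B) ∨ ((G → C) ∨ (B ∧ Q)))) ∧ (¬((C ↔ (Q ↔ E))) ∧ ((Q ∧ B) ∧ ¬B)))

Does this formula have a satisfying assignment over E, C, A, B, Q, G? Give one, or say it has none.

UNSATISFIABLE

Case B = True: the conjunct ¬B is False.
Case B = False: the conjunct B is False.
Both cases fail — unsatisfiable.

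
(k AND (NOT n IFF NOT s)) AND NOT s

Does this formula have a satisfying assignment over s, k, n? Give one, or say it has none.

s: False, k: True, n: False

  k AND (NOT n IFF NOT s) = True
    NOT n IFF NOT s = True
      NOT n = True
      NOT s = True
  NOT s = True
Both conjuncts True, so the formula holds.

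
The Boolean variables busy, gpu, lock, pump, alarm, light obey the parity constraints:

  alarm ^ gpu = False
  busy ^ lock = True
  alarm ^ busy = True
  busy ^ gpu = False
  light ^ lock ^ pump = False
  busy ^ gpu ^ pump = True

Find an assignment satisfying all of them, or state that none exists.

Adding constraints 1, 3, 4 mod 2: every variable appears an even number of times on the left, so the left side is 0.
But the right sides sum to 1 (mod 2). 0 ≠ 1 — the system is inconsistent.

UNSATISFIABLE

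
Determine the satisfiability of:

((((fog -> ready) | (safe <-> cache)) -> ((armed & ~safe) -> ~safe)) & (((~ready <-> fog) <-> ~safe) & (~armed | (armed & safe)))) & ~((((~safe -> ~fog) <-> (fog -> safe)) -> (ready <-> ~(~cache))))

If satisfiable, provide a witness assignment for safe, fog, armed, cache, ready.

safe=T, fog=T, armed=T, cache=F, ready=T

  (((fog -> ready) | (safe <-> cache)) -> ((armed & ~safe) -> ~safe)) & (((~ready <-> fog) <-> ~safe) & (~armed | (armed & safe))) = True
    ((fog -> ready) | (safe <-> cache)) -> ((armed & ~safe) -> ~safe) = True
      (fog -> ready) | (safe <-> cache) = True
        fog -> ready = True
        safe <-> cache = False
      (armed & ~safe) -> ~safe = True
        armed & ~safe = False
          ~safe = False
        ~safe = False
    ((~ready <-> fog) <-> ~safe) & (~armed | (armed & safe)) = True
      (~ready <-> fog) <-> ~safe = True
        ~ready <-> fog = False
          ~ready = False
        ~safe = False
      ~armed | (armed & safe) = True
        ~armed = False
        armed & safe = True
  ~((((~safe -> ~fog) <-> (fog -> safe)) -> (ready <-> ~(~cache)))) = True
    ((~safe -> ~fog) <-> (fog -> safe)) -> (ready <-> ~(~cache)) = False
      (~safe -> ~fog) <-> (fog -> safe) = True
        ~safe -> ~fog = True
          ~safe = False
          ~fog = False
        fog -> safe = True
      ready <-> ~(~cache) = False
        ~(~cache) = False
          ~cache = True
Both conjuncts True, so the formula holds.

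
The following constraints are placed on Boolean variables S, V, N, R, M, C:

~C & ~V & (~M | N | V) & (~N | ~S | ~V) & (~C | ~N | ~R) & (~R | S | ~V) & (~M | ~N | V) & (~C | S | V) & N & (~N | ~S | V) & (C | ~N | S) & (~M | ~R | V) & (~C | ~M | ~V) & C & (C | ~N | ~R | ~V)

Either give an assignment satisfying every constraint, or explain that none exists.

Case C = True:
  Clause (~C) is falsified — contradiction.
Case C = False:
  Clause (C) is falsified — contradiction.
Both cases fail, so the formula is unsatisfiable.

No satisfying assignment exists.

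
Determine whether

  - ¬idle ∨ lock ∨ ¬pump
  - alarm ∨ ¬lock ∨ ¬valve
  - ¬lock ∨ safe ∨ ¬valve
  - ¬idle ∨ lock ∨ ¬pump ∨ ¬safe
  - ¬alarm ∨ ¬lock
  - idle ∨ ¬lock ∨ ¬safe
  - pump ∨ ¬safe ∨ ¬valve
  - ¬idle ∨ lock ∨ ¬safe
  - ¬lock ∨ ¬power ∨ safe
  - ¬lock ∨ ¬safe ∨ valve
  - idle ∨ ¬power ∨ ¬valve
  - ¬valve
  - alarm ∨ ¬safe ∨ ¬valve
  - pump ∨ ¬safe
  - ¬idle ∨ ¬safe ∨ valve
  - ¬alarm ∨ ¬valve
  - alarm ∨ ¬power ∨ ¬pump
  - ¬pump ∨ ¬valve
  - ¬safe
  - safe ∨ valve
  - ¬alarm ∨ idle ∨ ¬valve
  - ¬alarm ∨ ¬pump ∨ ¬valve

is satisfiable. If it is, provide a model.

No satisfying assignment exists.

Case safe = True:
  Clause (¬safe) is falsified — contradiction.
Case safe = False:
  (¬valve) forces valve = False.
  Clause (safe ∨ valve) is falsified — contradiction.
Both cases fail, so the formula is unsatisfiable.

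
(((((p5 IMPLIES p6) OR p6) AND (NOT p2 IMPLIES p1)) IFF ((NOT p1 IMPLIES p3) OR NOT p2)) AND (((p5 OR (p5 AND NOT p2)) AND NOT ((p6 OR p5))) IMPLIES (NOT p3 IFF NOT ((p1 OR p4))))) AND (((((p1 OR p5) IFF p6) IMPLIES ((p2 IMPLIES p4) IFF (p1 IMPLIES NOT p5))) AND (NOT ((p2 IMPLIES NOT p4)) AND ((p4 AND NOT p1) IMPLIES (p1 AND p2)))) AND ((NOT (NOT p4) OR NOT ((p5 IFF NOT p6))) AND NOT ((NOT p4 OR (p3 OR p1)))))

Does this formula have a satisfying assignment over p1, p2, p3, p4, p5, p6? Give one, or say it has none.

Case p4 = True: the formula simplifies to (((((p5 IMPLIES p6) OR p6) AND (NOT p2 IMPLIES p1)) IFF ((NOT p1 IMPLIES p3) OR NOT p2)) AND (((p5 OR (p5 AND NOT p2)) AND NOT ((p6 OR p5))) IMPLIES p3)) AND (((((p1 OR p5) IFF p6) IMPLIES (p1 IMPLIES NOT p5)) AND (NOT (NOT p2) AND (NOT p1 IMPLIES (p1 AND p2)))) AND NOT ((p3 OR p1))).
  p1 = True: the conjunct NOT ((p3 OR p1)) becomes NOT ((p3 OR True)) = False.
  p1 = False: the conjunct NOT p1 IMPLIES (p1 AND p2) becomes NOT False IMPLIES (False AND p2) = False.
Case p4 = False: the conjunct NOT ((p2 IMPLIES NOT p4)) becomes NOT ((p2 IMPLIES True)) = False.
Both cases fail — unsatisfiable.

UNSATISFIABLE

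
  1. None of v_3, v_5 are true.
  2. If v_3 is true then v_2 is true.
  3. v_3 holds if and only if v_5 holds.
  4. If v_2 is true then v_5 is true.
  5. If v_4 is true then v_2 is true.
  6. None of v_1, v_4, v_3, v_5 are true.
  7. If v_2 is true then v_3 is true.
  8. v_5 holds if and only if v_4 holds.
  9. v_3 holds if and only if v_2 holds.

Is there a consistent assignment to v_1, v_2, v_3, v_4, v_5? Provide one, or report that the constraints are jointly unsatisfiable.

v_1 = False, v_2 = False, v_3 = False, v_4 = False, v_5 = False

  (1) {v_3, v_5}: 0 true — none ✓
  (2) v_3=F ⇒ v_2: vacuous ✓
  (3) v_3=F, v_5=F — same ✓
  (4) v_2=F ⇒ v_5: vacuous ✓
  (5) v_4=F ⇒ v_2: vacuous ✓
  (6) {v_1, v_4, v_3, v_5}: 0 true — none ✓
  (7) v_2=F ⇒ v_3: vacuous ✓
  (8) v_5=F, v_4=F — same ✓
  (9) v_3=F, v_2=F — same ✓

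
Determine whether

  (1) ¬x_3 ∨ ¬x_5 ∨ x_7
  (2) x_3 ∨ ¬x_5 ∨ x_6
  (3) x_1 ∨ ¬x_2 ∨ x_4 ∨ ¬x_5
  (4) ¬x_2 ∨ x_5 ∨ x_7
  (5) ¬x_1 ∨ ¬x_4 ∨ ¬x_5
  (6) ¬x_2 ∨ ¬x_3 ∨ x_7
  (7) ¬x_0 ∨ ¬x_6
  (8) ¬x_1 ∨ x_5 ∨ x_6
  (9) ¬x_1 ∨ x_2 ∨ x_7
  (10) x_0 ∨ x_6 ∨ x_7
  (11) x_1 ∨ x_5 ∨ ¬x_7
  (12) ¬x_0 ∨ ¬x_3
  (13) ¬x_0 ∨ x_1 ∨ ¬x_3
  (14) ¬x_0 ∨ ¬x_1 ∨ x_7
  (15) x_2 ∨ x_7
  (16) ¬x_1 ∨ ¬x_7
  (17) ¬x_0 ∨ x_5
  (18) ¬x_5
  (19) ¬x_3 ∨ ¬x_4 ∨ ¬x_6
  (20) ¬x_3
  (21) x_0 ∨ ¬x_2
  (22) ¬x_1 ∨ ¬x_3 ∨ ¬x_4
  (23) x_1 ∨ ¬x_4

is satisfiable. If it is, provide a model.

Unsatisfiable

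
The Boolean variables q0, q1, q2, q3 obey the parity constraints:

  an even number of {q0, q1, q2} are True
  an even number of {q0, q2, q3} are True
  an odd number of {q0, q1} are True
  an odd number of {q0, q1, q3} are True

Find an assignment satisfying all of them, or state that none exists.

q0=T, q1=F, q2=T, q3=F

{q0, q1, q2}: 2 true → even ✓
{q0, q2, q3}: 2 true → even ✓
{q0, q1}: 1 true → odd ✓
{q0, q1, q3}: 1 true → odd ✓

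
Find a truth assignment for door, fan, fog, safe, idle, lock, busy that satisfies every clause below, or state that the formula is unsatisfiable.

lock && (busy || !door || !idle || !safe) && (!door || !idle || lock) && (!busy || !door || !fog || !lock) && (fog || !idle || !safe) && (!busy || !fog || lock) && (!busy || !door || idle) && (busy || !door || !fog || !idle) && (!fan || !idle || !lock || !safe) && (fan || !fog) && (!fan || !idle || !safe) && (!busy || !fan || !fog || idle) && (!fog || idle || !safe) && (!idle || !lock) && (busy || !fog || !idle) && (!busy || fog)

door: True, fan: False, fog: False, safe: True, idle: False, lock: True, busy: False

Unit clause (lock) forces lock = True.
In (!idle || !lock) only !idle is left, so idle = False.
Set door = True.
  then (!busy || !door || idle) forces busy = False.
Set fan = False.
  then (fan || !fog) forces fog = False.
Set safe = True.
All clauses satisfied.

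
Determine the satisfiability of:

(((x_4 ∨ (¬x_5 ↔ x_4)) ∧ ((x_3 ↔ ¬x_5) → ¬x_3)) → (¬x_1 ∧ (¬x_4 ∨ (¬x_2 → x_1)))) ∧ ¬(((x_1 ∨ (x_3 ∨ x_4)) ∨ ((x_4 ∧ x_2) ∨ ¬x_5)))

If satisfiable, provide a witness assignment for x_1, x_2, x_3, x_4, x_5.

x_1 = False, x_2 = False, x_3 = False, x_4 = False, x_5 = True

  ((x_4 ∨ (¬x_5 ↔ x_4)) ∧ ((x_3 ↔ ¬x_5) → ¬x_3)) → (¬x_1 ∧ (¬x_4 ∨ (¬x_2 → x_1))) = True
    (x_4 ∨ (¬x_5 ↔ x_4)) ∧ ((x_3 ↔ ¬x_5) → ¬x_3) = True
      x_4 ∨ (¬x_5 ↔ x_4) = True
        ¬x_5 ↔ x_4 = True
          ¬x_5 = False
      (x_3 ↔ ¬x_5) → ¬x_3 = True
        x_3 ↔ ¬x_5 = True
          ¬x_5 = False
        ¬x_3 = True
    ¬x_1 ∧ (¬x_4 ∨ (¬x_2 → x_1)) = True
      ¬x_1 = True
      ¬x_4 ∨ (¬x_2 → x_1) = True
        ¬x_4 = True
        ¬x_2 → x_1 = False
          ¬x_2 = True
  ¬(((x_1 ∨ (x_3 ∨ x_4)) ∨ ((x_4 ∧ x_2) ∨ ¬x_5))) = True
    (x_1 ∨ (x_3 ∨ x_4)) ∨ ((x_4 ∧ x_2) ∨ ¬x_5) = False
      x_1 ∨ (x_3 ∨ x_4) = False
        x_3 ∨ x_4 = False
      (x_4 ∧ x_2) ∨ ¬x_5 = False
        x_4 ∧ x_2 = False
        ¬x_5 = False
Both conjuncts True, so the formula holds.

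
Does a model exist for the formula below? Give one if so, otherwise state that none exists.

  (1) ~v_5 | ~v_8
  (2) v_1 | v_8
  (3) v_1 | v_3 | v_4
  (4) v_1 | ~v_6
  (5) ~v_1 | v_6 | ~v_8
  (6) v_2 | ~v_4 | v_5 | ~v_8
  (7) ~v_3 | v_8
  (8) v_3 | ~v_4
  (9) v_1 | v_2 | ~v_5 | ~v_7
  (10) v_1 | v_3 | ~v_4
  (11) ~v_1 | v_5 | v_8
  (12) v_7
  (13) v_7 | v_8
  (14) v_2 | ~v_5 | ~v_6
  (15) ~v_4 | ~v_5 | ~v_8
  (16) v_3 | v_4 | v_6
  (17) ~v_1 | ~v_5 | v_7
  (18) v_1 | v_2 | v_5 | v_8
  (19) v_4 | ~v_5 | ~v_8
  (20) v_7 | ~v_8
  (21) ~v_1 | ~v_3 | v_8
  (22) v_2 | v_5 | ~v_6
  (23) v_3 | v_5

Unit clause (v_7) forces v_7 = True.
Set v_1 = True.
Set v_2 = True.
Set v_3 = True.
  then (~v_3 | v_8) forces v_8 = True.
  then (~v_5 | ~v_8) forces v_5 = False.
  then (~v_1 | v_6 | ~v_8) forces v_6 = True.
Set v_4 = True.
All clauses satisfied.

v_1 = True, v_2 = True, v_3 = True, v_4 = True, v_5 = False, v_6 = True, v_7 = True, v_8 = True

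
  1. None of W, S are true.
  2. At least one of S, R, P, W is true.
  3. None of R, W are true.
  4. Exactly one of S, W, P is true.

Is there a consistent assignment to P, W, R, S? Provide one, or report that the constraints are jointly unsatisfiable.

P=T, W=F, R=F, S=F

  (1) {W, S}: 0 true — none ✓
  (2) {S, R, P, W}: 1 true — at least one ✓
  (3) {R, W}: 0 true — none ✓
  (4) {S, W, P}: 1 true — exactly one ✓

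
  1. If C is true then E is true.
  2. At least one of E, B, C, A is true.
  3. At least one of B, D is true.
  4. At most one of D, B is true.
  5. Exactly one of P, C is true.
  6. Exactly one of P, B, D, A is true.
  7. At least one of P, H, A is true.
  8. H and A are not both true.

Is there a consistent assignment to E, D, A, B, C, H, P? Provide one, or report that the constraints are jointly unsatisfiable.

E: True, D: True, A: False, B: False, C: True, H: True, P: False

  (1) C=T ⇒ E: T ✓
  (2) {E, B, C, A}: 2 true — at least one ✓
  (3) {B, D}: 1 true — at least one ✓
  (4) {D, B}: 1 true — at most one ✓
  (5) {P, C}: 1 true — exactly one ✓
  (6) {P, B, D, A}: 1 true — exactly one ✓
  (7) {P, H, A}: 1 true — at least one ✓
  (8) H=T, A=F — not both ✓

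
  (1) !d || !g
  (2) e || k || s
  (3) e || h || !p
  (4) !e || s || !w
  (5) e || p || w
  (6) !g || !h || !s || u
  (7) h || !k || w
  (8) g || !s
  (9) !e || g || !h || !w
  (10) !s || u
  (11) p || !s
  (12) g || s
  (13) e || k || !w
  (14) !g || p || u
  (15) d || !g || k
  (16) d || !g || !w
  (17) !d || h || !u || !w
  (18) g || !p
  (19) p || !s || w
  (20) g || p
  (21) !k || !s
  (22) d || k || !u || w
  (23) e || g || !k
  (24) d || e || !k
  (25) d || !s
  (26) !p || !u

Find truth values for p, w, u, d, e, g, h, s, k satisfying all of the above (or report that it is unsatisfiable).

p = True; w = False; u = False; d = False; e = True; g = True; h = True; s = False; k = True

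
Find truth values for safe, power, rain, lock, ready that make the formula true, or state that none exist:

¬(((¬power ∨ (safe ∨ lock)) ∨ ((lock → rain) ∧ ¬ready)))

safe = False; power = True; rain = True; lock = False; ready = True

  ¬(((¬power ∨ (safe ∨ lock)) ∨ ((lock → rain) ∧ ¬ready))) = True
    (¬power ∨ (safe ∨ lock)) ∨ ((lock → rain) ∧ ¬ready) = False
      ¬power ∨ (safe ∨ lock) = False
        ¬power = False
        safe ∨ lock = False
      (lock → rain) ∧ ¬ready = False
        lock → rain = True
        ¬ready = False
The formula evaluates to True.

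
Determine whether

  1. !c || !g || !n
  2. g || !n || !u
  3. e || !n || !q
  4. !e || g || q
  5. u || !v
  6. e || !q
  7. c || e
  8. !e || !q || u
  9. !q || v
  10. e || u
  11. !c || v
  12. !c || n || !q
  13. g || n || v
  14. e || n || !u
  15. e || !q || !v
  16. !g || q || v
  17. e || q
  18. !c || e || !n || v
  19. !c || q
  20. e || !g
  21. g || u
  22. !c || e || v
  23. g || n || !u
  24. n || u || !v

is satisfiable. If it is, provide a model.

v=T; q=T; e=T; c=F; n=T; u=T; g=T

Try v = False:
  (!q || v) forces q = False.
  (!c || v) forces c = False.
  (c || e) forces e = True.
  (!e || g || q) forces g = True.
  clause (!g || q || v) is falsified — backtrack.
So v = True.
  then (u || !v) forces u = True.
Set q = True.
  then (e || !q) forces e = True.
Try c = True:
  (!c || n || !q) forces n = True.
  (!c || !g || !n) forces g = False.
  clause (g || !n || !u) is falsified — backtrack.
So c = False.
Set n = True.
  then (g || !n || !u) forces g = True.
All clauses satisfied.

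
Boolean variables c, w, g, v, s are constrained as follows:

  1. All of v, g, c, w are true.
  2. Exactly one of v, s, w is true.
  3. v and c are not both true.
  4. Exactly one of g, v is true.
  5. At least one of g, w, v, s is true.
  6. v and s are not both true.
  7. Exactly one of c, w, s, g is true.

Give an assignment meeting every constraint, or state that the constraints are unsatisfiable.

UNSATISFIABLE

Case c = True:
  (1) forces v = True.
  Constraint (3) is violated (v=T, c=T) — contradiction.
Case c = False:
  Constraint (1) is violated (c=F) — contradiction.
Both cases fail — unsatisfiable.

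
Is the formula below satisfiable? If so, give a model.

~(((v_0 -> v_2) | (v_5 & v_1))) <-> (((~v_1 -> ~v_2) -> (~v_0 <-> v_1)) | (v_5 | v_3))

v_0 = True; v_1 = True; v_2 = True; v_3 = False; v_5 = False

  ~(((v_0 -> v_2) | (v_5 & v_1))) <-> (((~v_1 -> ~v_2) -> (~v_0 <-> v_1)) | (v_5 | v_3)) = True
    ~(((v_0 -> v_2) | (v_5 & v_1))) = False
      (v_0 -> v_2) | (v_5 & v_1) = True
        v_0 -> v_2 = True
        v_5 & v_1 = False
    ((~v_1 -> ~v_2) -> (~v_0 <-> v_1)) | (v_5 | v_3) = False
      (~v_1 -> ~v_2) -> (~v_0 <-> v_1) = False
        ~v_1 -> ~v_2 = True
          ~v_1 = False
          ~v_2 = False
        ~v_0 <-> v_1 = False
          ~v_0 = False
      v_5 | v_3 = False
The formula evaluates to True.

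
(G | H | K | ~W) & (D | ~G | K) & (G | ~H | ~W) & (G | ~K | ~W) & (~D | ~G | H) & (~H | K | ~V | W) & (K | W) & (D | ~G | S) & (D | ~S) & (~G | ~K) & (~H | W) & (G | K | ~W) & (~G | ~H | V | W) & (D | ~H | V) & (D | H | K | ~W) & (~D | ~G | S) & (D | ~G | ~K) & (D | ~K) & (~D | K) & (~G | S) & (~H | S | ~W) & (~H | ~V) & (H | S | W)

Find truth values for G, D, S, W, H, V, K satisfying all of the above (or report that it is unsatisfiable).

Try G = True:
  (~G | ~K) forces K = False.
  (D | ~G | K) forces D = True.
  clause (~D | K) is falsified — backtrack.
So G = False.
Set D = True.
  then (~D | K) forces K = True.
  then (G | ~K | ~W) forces W = False.
  then (~H | W) forces H = False.
  then (H | S | W) forces S = True.
Set V = False.
All clauses satisfied.

G: False; D: True; S: True; W: False; H: False; V: False; K: True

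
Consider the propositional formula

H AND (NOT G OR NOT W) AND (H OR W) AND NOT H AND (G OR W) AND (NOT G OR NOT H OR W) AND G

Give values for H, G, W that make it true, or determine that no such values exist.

Case H = True:
  Clause (NOT H) is falsified — contradiction.
Case H = False:
  Clause (H) is falsified — contradiction.
Both cases fail, so the formula is unsatisfiable.

UNSATISFIABLE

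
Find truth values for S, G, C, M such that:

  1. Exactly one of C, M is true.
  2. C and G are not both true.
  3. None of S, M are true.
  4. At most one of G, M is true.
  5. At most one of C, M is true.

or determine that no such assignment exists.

S: False, G: False, C: True, M: False

  (1) {C, M}: 1 true — exactly one ✓
  (2) C=T, G=F — not both ✓
  (3) {S, M}: 0 true — none ✓
  (4) {G, M}: 0 true — at most one ✓
  (5) {C, M}: 1 true — at most one ✓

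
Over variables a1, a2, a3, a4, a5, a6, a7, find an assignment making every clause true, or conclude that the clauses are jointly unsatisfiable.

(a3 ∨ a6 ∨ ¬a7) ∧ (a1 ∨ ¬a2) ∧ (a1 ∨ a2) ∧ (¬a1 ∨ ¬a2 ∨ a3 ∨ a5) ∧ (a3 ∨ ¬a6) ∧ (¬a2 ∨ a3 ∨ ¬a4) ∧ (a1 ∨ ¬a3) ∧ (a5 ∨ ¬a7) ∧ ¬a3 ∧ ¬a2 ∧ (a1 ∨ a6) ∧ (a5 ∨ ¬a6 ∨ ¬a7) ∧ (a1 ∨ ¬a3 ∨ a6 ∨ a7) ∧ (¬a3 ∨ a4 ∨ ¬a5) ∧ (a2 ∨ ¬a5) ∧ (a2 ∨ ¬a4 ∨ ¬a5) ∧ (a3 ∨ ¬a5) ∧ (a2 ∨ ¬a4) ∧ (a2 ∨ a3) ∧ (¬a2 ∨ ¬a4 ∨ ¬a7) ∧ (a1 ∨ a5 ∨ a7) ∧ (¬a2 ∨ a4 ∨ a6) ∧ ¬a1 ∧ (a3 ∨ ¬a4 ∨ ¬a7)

No satisfying assignment exists.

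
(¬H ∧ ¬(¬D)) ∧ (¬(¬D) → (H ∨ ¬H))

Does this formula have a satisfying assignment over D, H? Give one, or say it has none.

D = True; H = False

  ¬H ∧ ¬(¬D) = True
    ¬H = True
    ¬(¬D) = True
      ¬D = False
  ¬(¬D) → (H ∨ ¬H) = True
    ¬(¬D) = True
      ¬D = False
    H ∨ ¬H = True
      ¬H = True
Both conjuncts True, so the formula holds.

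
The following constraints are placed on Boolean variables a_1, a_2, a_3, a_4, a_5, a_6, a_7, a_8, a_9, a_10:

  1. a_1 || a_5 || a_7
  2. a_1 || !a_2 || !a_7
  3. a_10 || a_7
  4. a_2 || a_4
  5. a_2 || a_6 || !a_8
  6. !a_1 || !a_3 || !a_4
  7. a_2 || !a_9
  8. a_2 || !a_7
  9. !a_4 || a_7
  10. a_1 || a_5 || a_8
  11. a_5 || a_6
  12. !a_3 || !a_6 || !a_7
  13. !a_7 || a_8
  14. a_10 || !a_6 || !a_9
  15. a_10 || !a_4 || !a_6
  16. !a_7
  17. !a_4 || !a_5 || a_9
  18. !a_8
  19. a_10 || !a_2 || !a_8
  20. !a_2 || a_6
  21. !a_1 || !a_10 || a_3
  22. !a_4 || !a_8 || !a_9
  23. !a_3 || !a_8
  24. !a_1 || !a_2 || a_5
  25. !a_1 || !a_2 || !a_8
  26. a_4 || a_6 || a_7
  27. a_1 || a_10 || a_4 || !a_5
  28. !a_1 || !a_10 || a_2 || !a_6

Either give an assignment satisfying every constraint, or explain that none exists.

a_1=F, a_2=T, a_3=F, a_4=F, a_5=T, a_6=T, a_7=F, a_8=F, a_9=F, a_10=T

Unit clause (!a_7) forces a_7 = False.
Unit clause (!a_8) forces a_8 = False.
In (a_10 || a_7) only a_10 is left, so a_10 = True.
In (!a_4 || a_7) only !a_4 is left, so a_4 = False.
In (a_4 || a_6 || a_7) only a_6 is left, so a_6 = True.
In (a_2 || a_4) only a_2 is left, so a_2 = True.
Set a_1 = False.
  then (a_1 || a_5 || a_7) forces a_5 = True.
Set a_3 = False.
Set a_9 = False.
All clauses satisfied.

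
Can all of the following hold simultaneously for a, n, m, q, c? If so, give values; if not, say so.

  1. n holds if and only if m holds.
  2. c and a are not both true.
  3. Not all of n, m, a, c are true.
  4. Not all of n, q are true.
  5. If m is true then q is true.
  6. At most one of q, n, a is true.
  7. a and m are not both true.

a: False; n: False; m: False; q: True; c: False

  (1) n=F, m=F — same ✓
  (2) c=F, a=F — not both ✓
  (3) {n, m, a, c}: 0/4 true — not all ✓
  (4) {n, q}: 1/2 true — not all ✓
  (5) m=F ⇒ q: vacuous ✓
  (6) {q, n, a}: 1 true — at most one ✓
  (7) a=F, m=F — not both ✓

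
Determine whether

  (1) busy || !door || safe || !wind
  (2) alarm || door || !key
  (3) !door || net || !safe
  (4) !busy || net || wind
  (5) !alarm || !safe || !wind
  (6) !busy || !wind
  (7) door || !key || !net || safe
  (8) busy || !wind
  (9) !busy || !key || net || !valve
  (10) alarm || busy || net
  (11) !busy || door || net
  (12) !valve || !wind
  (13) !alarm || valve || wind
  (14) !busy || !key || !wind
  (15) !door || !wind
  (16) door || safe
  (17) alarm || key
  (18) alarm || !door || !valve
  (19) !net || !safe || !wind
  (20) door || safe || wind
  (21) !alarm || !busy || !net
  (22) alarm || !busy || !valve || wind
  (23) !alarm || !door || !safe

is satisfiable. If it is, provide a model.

Set door = False.
  then (door || safe) forces safe = True.
Set key = True.
  then (alarm || door || !key) forces alarm = True.
  then (!alarm || !safe || !wind) forces wind = False.
  then (!alarm || valve || wind) forces valve = True.
Set busy = False.
Set net = False.
All clauses satisfied.

door = False; key = True; alarm = True; busy = False; valve = True; wind = False; net = False; safe = True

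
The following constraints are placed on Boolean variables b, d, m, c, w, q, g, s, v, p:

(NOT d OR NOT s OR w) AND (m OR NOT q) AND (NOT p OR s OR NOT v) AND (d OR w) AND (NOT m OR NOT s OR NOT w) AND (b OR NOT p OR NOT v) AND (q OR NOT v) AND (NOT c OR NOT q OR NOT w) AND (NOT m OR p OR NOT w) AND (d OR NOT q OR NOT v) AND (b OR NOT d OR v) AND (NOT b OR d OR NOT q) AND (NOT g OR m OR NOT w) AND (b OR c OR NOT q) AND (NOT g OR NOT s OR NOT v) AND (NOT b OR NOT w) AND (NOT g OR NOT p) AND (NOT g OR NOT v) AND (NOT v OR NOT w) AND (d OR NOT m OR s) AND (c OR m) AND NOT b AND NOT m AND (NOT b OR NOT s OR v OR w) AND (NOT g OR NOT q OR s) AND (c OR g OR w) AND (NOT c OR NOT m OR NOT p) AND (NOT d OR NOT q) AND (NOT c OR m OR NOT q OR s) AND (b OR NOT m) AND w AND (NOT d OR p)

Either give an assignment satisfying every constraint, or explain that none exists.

Unit clause (NOT b) forces b = False.
Unit clause (NOT m) forces m = False.
Unit clause (w) forces w = True.
In (m OR NOT q) only NOT q is left, so q = False.
In (q OR NOT v) only NOT v is left, so v = False.
In (b OR NOT d OR v) only NOT d is left, so d = False.
In (NOT g OR m OR NOT w) only NOT g is left, so g = False.
In (c OR m) only c is left, so c = True.
Set s = False.
Set p = False.
All clauses satisfied.

b = False, d = False, m = False, c = True, w = True, q = False, g = False, s = False, v = False, p = False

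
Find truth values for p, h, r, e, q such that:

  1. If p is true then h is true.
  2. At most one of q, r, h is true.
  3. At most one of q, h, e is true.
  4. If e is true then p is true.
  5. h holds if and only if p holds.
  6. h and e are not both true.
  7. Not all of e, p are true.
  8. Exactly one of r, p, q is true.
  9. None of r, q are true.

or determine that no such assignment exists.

p = True; h = True; r = False; e = False; q = False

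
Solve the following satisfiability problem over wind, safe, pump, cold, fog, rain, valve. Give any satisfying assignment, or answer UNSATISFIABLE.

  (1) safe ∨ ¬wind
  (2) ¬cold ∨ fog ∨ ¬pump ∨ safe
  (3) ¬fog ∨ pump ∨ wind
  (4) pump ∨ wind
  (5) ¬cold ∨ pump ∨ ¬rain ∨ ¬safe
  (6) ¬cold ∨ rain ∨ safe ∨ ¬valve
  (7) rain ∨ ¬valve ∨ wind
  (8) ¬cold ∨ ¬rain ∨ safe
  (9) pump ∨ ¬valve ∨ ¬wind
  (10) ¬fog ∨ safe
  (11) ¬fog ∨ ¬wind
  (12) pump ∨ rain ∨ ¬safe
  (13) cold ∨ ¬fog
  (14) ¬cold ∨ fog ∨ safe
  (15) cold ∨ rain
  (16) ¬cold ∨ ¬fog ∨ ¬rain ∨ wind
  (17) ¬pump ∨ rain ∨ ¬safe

wind = True, safe = True, pump = True, cold = True, fog = False, rain = True, valve = True

Set wind = True.
  then (safe ∨ ¬wind) forces safe = True.
  then (¬fog ∨ ¬wind) forces fog = False.
Set pump = True.
  then (¬pump ∨ rain ∨ ¬safe) forces rain = True.
Set cold = True.
Set valve = True.
All clauses satisfied.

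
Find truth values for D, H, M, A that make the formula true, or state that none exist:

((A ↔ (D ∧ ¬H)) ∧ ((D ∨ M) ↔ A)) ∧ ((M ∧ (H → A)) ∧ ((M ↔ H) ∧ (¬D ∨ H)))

Case M = True: the formula simplifies to ((A ↔ (D ∧ ¬H)) ∧ A) ∧ ((H → A) ∧ (H ∧ (¬D ∨ H))).
  H = True: simplifies to (¬A ∧ A) ∧ A.
    A = True: the conjunct ¬A is False.
    A = False: the conjunct A is False.
  H = False: the conjunct H is False.
Case M = False: the conjunct M is False.
Both cases fail — unsatisfiable.

Unsatisfiable — no assignment works.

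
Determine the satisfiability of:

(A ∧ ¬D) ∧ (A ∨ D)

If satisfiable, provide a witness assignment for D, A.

D=F, A=T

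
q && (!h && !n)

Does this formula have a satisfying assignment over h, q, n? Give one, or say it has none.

h = False, q = True, n = False

  !h && !n = True
    !h = True
    !n = True
Both conjuncts True, so the formula holds.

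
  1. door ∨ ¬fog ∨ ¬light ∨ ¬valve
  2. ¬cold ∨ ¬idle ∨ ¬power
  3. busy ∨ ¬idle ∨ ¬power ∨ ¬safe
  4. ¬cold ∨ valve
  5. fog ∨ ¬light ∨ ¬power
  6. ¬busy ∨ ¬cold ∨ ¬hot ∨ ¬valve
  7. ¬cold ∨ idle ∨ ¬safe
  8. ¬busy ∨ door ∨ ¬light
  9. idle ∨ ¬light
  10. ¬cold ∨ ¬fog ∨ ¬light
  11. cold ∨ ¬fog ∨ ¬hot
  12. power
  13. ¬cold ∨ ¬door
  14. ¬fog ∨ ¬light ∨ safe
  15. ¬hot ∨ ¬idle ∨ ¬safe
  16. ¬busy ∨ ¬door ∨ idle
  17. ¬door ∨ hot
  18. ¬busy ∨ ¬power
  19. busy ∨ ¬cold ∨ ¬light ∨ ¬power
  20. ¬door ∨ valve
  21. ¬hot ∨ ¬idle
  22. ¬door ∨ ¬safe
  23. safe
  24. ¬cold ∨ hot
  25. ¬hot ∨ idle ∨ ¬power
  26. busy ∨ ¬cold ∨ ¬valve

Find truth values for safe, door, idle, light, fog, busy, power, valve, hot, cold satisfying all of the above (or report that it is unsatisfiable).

Unit clause (power) forces power = True.
In (¬busy ∨ ¬power) only ¬busy is left, so busy = False.
Unit clause (safe) forces safe = True.
In (busy ∨ ¬idle ∨ ¬power ∨ ¬safe) only ¬idle is left, so idle = False.
In (¬cold ∨ idle ∨ ¬safe) only ¬cold is left, so cold = False.
In (idle ∨ ¬light) only ¬light is left, so light = False.
In (¬door ∨ ¬safe) only ¬door is left, so door = False.
In (¬hot ∨ idle ∨ ¬power) only ¬hot is left, so hot = False.
Set fog = False.
Set valve = True.
All clauses satisfied.

safe = True, door = False, idle = False, light = False, fog = False, busy = False, power = True, valve = True, hot = False, cold = False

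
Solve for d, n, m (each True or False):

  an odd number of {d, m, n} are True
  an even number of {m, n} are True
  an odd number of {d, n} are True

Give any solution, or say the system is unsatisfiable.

d: True; n: False; m: False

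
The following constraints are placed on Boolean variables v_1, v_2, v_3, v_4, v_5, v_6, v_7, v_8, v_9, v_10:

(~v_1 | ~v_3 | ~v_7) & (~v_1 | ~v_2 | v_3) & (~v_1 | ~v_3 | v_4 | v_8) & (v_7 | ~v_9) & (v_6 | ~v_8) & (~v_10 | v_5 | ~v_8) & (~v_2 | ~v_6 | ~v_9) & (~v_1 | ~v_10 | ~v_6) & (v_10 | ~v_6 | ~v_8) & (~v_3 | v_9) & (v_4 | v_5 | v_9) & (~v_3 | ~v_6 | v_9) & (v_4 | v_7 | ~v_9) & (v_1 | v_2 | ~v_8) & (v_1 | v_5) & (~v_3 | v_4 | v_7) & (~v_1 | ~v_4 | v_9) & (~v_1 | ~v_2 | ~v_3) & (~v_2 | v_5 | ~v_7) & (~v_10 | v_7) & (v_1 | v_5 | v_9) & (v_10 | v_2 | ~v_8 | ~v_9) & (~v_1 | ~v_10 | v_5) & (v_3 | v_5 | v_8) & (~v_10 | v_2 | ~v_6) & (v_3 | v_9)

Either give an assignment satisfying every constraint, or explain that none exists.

Set v_1 = True.
Try v_2 = True:
  (~v_1 | ~v_2 | v_3) forces v_3 = True.
  clause (~v_1 | ~v_2 | ~v_3) is falsified — backtrack.
So v_2 = False.
Set v_3 = False.
  then (v_3 | v_9) forces v_9 = True.
  then (v_7 | ~v_9) forces v_7 = True.
Set v_4 = True.
Set v_5 = True.
Set v_6 = True.
  then (~v_1 | ~v_10 | ~v_6) forces v_10 = False.
  then (v_10 | ~v_6 | ~v_8) forces v_8 = False.
All clauses satisfied.

v_1 = True, v_2 = False, v_3 = False, v_4 = True, v_5 = True, v_6 = True, v_7 = True, v_8 = False, v_9 = True, v_10 = False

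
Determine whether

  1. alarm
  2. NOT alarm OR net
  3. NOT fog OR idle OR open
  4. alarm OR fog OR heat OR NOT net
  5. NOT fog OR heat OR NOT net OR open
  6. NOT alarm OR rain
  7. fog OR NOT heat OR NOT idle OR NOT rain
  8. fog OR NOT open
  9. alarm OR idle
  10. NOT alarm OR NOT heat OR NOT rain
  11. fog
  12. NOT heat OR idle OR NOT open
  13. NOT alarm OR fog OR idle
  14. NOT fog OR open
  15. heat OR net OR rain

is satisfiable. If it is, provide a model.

Unit clause (alarm) forces alarm = True.
In (NOT alarm OR net) only net is left, so net = True.
In (NOT alarm OR rain) only rain is left, so rain = True.
In (NOT alarm OR NOT heat OR NOT rain) only NOT heat is left, so heat = False.
Unit clause (fog) forces fog = True.
In (NOT fog OR open) only open is left, so open = True.
Set idle = True.
All clauses satisfied.

heat = False, rain = True, alarm = True, idle = True, open = True, net = True, fog = True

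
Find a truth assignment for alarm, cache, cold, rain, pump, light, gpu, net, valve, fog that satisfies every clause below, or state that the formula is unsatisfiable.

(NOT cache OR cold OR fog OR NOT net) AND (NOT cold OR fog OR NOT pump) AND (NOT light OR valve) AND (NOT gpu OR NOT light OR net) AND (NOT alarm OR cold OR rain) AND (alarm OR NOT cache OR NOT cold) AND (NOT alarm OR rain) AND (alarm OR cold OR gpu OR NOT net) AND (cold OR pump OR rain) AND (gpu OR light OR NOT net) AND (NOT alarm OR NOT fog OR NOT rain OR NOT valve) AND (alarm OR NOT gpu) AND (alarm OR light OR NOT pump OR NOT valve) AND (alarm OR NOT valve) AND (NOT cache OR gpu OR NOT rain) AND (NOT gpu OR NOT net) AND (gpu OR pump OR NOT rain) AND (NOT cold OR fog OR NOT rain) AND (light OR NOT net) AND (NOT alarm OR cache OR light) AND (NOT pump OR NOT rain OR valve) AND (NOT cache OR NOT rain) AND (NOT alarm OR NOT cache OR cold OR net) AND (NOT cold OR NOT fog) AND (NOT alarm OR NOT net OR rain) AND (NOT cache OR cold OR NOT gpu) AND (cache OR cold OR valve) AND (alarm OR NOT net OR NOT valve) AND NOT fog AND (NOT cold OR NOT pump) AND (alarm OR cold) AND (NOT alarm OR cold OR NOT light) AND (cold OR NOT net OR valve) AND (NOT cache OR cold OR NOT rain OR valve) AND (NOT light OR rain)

Unit clause (NOT fog) forces fog = False.
Set alarm = False.
  then (alarm OR NOT gpu) forces gpu = False.
  then (alarm OR NOT valve) forces valve = False.
  then (alarm OR cold) forces cold = True.
  then (NOT cold OR fog OR NOT pump) forces pump = False.
  then (NOT light OR valve) forces light = False.
  then (alarm OR NOT cache OR NOT cold) forces cache = False.
  then (gpu OR light OR NOT net) forces net = False.
  then (gpu OR pump OR NOT rain) forces rain = False.
All clauses satisfied.

alarm = False, cache = False, cold = True, rain = False, pump = False, light = False, gpu = False, net = False, valve = False, fog = False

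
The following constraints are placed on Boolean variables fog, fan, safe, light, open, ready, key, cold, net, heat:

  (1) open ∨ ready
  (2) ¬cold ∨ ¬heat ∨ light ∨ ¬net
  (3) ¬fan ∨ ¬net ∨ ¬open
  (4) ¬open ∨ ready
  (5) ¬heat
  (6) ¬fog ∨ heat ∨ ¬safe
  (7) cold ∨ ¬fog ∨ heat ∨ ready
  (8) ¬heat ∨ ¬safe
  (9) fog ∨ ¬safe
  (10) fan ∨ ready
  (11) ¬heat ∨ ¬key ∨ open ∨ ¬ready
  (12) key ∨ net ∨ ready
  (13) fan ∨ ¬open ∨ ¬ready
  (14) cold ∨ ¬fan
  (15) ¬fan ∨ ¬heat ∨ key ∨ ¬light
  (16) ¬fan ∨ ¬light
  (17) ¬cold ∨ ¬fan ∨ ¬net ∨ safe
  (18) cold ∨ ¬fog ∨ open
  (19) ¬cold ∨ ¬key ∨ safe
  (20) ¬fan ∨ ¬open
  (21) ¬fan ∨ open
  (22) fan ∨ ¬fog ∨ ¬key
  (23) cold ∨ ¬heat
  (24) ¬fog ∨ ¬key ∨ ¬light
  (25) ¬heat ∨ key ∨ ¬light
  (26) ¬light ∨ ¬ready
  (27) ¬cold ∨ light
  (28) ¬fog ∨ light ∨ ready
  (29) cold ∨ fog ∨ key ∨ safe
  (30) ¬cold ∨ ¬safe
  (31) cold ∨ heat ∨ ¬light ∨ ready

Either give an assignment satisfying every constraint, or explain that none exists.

fog=F; fan=F; safe=F; light=F; open=F; ready=T; key=T; cold=F; net=F; heat=F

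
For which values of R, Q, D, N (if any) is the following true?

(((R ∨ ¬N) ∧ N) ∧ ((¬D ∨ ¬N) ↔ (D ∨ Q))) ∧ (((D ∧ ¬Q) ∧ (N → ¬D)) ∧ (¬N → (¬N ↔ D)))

Case N = True: the formula simplifies to (R ∧ (¬D ↔ (D ∨ Q))) ∧ ((D ∧ ¬Q) ∧ ¬D).
  D = True: the conjunct ¬D ↔ (D ∨ Q) becomes ¬True ↔ (True ∨ Q) = False.
  D = False: the conjunct D is False.
Case N = False: the conjunct N is False.
Both cases fail — unsatisfiable.

The formula is unsatisfiable.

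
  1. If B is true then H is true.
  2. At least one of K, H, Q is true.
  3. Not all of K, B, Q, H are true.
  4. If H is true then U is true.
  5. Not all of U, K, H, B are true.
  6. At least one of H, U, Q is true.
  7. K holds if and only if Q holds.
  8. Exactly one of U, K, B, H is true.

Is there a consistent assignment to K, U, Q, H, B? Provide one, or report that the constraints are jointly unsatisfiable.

K: True, U: False, Q: True, H: False, B: False

  (1) B=F ⇒ H: vacuous ✓
  (2) {K, H, Q}: 2 true — at least one ✓
  (3) {K, B, Q, H}: 2/4 true — not all ✓
  (4) H=F ⇒ U: vacuous ✓
  (5) {U, K, H, B}: 1/4 true — not all ✓
  (6) {H, U, Q}: 1 true — at least one ✓
  (7) K=T, Q=T — same ✓
  (8) {U, K, B, H}: 1 true — exactly one ✓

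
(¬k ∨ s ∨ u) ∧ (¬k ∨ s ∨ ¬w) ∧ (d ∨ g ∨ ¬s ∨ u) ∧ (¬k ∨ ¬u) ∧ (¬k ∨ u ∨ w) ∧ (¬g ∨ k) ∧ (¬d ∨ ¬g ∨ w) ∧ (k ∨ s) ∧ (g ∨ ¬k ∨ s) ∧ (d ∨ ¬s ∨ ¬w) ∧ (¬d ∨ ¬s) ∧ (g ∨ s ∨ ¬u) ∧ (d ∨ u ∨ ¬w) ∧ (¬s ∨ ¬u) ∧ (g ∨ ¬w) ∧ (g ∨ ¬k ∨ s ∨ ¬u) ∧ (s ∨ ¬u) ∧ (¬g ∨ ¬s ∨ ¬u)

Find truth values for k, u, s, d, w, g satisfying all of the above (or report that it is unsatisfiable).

Case s = True:
  (¬d ∨ ¬s) forces d = False.
  (d ∨ ¬s ∨ ¬w) forces w = False.
  (¬s ∨ ¬u) forces u = False.
  (d ∨ g ∨ ¬s ∨ u) forces g = True.
  (¬k ∨ u ∨ w) forces k = False.
  Clause (¬g ∨ k) is falsified — contradiction.
Case s = False:
  (k ∨ s) forces k = True.
  (¬k ∨ s ∨ u) forces u = True.
  Clause (¬k ∨ ¬u) is falsified — contradiction.
Both cases fail, so the formula is unsatisfiable.

No satisfying assignment exists.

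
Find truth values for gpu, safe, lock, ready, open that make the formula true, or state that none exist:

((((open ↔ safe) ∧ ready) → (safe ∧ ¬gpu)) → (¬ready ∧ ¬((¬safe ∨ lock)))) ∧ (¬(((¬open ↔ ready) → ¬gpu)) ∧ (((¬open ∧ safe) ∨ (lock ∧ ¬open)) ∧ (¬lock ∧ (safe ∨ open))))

UNSATISFIABLE

Case open = True: the conjunct (¬open ∧ safe) ∨ (lock ∧ ¬open) becomes (False ∧ safe) ∨ (lock ∧ False) = False.
Case open = False: the formula simplifies to (((¬safe ∧ ready) → (safe ∧ ¬gpu)) → (¬ready ∧ ¬((¬safe ∨ lock)))) ∧ (¬((ready → ¬gpu)) ∧ ((safe ∨ lock) ∧ (¬lock ∧ safe))).
  safe = True: simplifies to (¬ready ∧ ¬lock) ∧ (¬((ready → ¬gpu)) ∧ ¬lock).
    ready = True: the conjunct ¬ready is False.
    ready = False: the conjunct ¬((ready → ¬gpu)) becomes ¬((False → ¬gpu)) = False.
  safe = False: the conjunct safe is False.
Both cases fail — unsatisfiable.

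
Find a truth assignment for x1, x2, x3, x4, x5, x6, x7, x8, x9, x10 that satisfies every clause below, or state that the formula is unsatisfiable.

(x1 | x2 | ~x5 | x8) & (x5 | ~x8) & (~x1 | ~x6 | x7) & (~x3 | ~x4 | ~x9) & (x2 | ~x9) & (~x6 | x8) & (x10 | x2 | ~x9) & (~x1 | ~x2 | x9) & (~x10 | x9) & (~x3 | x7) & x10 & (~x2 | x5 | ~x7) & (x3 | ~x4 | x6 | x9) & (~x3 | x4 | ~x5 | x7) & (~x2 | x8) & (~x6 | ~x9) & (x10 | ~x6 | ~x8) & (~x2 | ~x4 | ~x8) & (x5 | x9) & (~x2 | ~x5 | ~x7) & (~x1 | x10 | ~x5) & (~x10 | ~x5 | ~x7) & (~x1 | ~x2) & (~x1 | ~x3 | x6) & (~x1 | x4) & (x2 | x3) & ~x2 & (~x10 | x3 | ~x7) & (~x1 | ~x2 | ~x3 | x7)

Case x2 = True:
  Clause (~x2) is falsified — contradiction.
Case x2 = False:
  (x2 | ~x9) forces x9 = False.
  (~x10 | x9) forces x10 = False.
  Clause (x10) is falsified — contradiction.
Both cases fail, so the formula is unsatisfiable.

No satisfying assignment exists.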